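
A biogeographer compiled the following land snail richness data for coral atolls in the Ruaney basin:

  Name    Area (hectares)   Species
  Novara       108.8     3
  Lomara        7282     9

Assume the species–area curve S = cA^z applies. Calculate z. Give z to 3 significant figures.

0.261

Taking logs: ln S = ln c + z ln A, so z = (ln S₂ − ln S₁)/(ln A₂ − ln A₁).
z = ln(9/3) / ln(7282/108.8) = ln(3) / ln(66.93) = 1.0986 / 4.2036 = 0.2613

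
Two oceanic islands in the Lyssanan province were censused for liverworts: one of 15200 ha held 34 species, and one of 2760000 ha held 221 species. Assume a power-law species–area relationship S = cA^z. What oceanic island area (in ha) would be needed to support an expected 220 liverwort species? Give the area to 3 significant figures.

2730000 ha

z = ln(221/34) / ln(2760000/15200) = 1.8718 / 5.2017 = 0.3598
c = 34 / 15200^0.3598 = 34 / 31.98 = 1.063
A = (220/1.063)^(1/0.3598) ⇒ ln A = ln(206.9)/0.3598 = 14.8181
A = e^14.8181 ≈ 2725434 ha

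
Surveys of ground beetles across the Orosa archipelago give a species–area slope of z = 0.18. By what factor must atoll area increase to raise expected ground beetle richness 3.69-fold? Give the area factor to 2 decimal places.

1413.01

(A₂/A₁)^0.18 = 3.69, so A₂/A₁ = 3.69^(1/0.18) = 3.69^5.556
ln(A₂/A₁) = ln 3.69 / 0.18 = 1.3056 / 0.18 = 7.2535
A₂/A₁ = e^7.2535 ≈ 1413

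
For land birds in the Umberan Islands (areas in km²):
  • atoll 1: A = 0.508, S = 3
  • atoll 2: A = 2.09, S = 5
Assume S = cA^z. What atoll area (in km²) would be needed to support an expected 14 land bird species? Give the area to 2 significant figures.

z = ln(5/3) / ln(2.09/0.508) = 0.5108 / 1.4144 = 0.3612
c = 3 / 0.508^0.3612 = 3 / 0.783 = 3.831
A = (14/3.831)^(1/0.3612) ⇒ ln A = ln(3.654)/0.3612 = 3.5881
A = e^3.5881 ≈ 36.17 km²

36 km²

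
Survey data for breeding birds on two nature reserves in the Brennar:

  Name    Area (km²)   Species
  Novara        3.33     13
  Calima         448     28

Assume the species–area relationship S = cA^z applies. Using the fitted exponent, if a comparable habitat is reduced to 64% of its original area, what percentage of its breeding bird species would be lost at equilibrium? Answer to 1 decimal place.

6.7%

z = ln(28/13) / ln(448/3.33) = 0.7673 / 4.9018 = 0.1565
S_new/S_old = (A_new/A_old)^z = 0.64^0.1565 = exp(0.1565 × -0.4463) = 0.9325
Fraction lost = 1 − 0.9325 = 0.06747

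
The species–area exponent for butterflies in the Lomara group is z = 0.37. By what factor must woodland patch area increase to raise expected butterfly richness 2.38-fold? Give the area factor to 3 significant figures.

10.4

(A₂/A₁)^0.37 = 2.38, so A₂/A₁ = 2.38^(1/0.37) = 2.38^2.703
ln(A₂/A₁) = ln 2.38 / 0.37 = 0.8671 / 0.37 = 2.3435
A₂/A₁ = e^2.3435 ≈ 10.42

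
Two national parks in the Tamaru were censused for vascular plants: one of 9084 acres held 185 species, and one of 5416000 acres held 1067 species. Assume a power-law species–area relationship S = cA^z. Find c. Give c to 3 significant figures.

15.2

z = ln(S₂/S₁) / ln(A₂/A₁) = ln(1067/185) / ln(5416000/9084) = 1.7523 / 6.3906 = 0.2742
c = S₁ / A₁^z = 185 / 9084^0.2742 = 185 / 12.17 = 15.2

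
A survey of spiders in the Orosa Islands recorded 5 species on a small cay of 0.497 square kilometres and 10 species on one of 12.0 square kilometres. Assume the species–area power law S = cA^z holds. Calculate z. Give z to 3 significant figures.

0.218

Taking logs: ln S = ln c + z ln A, so z = (ln S₂ − ln S₁)/(ln A₂ − ln A₁).
z = ln(10/5) / ln(12/0.497) = ln(2) / ln(24.14) = 0.6931 / 3.1841 = 0.2177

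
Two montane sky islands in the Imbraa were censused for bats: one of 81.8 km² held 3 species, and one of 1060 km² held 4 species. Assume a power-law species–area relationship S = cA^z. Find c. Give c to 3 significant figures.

1.83

z = ln(S₂/S₁) / ln(A₂/A₁) = ln(4/3) / ln(1060/81.8) = 0.2877 / 2.5617 = 0.1123
c = S₁ / A₁^z = 3 / 81.8^0.1123 = 3 / 1.64 = 1.829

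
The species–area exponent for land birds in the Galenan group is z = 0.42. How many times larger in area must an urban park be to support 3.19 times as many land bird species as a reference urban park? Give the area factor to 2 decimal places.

(A₂/A₁)^0.42 = 3.19, so A₂/A₁ = 3.19^(1/0.42) = 3.19^2.381
ln(A₂/A₁) = ln 3.19 / 0.42 = 1.1600 / 0.42 = 2.7620
A₂/A₁ = e^2.7620 ≈ 15.83

15.83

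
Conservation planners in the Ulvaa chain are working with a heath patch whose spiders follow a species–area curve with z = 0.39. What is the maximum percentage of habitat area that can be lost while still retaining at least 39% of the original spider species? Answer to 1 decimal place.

91.1%

Need (A_new/A_old)^0.39 = 0.39, so A_new/A_old = 0.39^(1/0.39) = 0.39^2.564
ln(A_new/A_old) = ln 0.39 / 0.39 = -0.9416 / 0.39 = -2.4144
A_new/A_old = e^-2.4144 ≈ 0.08942
Fraction that can be lost = 1 − 0.08942 = 0.9106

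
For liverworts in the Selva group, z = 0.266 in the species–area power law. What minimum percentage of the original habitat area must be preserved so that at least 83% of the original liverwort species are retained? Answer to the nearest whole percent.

50%

Need (A_new/A_old)^0.266 = 0.83, so A_new/A_old = 0.83^(1/0.266) = 0.83^3.759
ln(A_new/A_old) = ln 0.83 / 0.266 = -0.1863 / 0.266 = -0.7005
A_new/A_old = e^-0.7005 ≈ 0.4963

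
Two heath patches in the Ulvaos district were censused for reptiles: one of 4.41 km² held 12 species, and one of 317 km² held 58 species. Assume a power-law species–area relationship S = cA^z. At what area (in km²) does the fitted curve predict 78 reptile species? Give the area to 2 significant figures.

z = ln(58/12) / ln(317/4.41) = 1.5755 / 4.2750 = 0.3685
c = 12 / 4.41^0.3685 = 12 / 1.728 = 6.945
A = (78/6.945)^(1/0.3685) ⇒ ln A = ln(11.23)/0.3685 = 6.5628
A = e^6.5628 ≈ 708.2 km²

710 km²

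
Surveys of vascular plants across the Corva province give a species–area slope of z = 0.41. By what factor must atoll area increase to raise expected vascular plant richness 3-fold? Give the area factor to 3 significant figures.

(A₂/A₁)^0.41 = 3, so A₂/A₁ = 3^(1/0.41) = 3^2.439
ln(A₂/A₁) = ln 3 / 0.41 = 1.0986 / 0.41 = 2.6795
A₂/A₁ = e^2.6795 ≈ 14.58

14.6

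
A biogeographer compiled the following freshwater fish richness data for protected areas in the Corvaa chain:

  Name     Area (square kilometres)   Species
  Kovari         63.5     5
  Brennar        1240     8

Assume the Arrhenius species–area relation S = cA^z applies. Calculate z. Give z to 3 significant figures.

Taking logs: ln S = ln c + z ln A, so z = (ln S₂ − ln S₁)/(ln A₂ − ln A₁).
z = ln(8/5) / ln(1240/63.5) = ln(1.6) / ln(19.53) = 0.4700 / 2.9718 = 0.1582

0.158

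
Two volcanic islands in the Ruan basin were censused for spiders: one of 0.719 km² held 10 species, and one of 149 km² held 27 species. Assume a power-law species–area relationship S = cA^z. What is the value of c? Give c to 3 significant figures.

10.6

z = ln(S₂/S₁) / ln(A₂/A₁) = ln(27/10) / ln(149/0.719) = 0.9933 / 5.3338 = 0.1862
c = S₁ / A₁^z = 10 / 0.719^0.1862 = 10 / 0.9404 = 10.63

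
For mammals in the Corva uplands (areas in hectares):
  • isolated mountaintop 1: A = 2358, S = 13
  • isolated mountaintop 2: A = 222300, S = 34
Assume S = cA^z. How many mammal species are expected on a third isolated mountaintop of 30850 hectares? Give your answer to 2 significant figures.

z = ln(34/13) / ln(222300/2358) = 0.9614 / 4.5462 = 0.2115
c = 13 / 2358^0.2115 = 13 / 5.167 = 2.516
S₃ = 2.516 × 30850^0.2115 = 2.516 × 8.9 ≈ 22.39

22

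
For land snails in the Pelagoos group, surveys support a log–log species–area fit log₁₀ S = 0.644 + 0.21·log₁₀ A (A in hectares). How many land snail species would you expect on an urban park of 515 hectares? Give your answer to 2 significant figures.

S = 4.406 × 515^0.21 = 4.406 × 3.711 ≈ 16.35

16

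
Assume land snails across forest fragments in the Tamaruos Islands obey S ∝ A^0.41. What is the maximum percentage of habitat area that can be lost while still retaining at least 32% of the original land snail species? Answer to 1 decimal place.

93.8%

Need (A_new/A_old)^0.41 = 0.32, so A_new/A_old = 0.32^(1/0.41) = 0.32^2.439
ln(A_new/A_old) = ln 0.32 / 0.41 = -1.1394 / 0.41 = -2.7791
A_new/A_old = e^-2.7791 ≈ 0.06209
Fraction that can be lost = 1 − 0.06209 = 0.9379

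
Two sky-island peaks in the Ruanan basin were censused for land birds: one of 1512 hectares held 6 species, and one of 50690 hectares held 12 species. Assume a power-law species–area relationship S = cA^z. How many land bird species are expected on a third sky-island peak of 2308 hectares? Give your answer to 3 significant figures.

z = ln(12/6) / ln(50690/1512) = 0.6931 / 3.5123 = 0.1973
c = 6 / 1512^0.1973 = 6 / 4.241 = 1.415
S₃ = 1.415 × 2308^0.1973 = 1.415 × 4.61 ≈ 6.522

6.52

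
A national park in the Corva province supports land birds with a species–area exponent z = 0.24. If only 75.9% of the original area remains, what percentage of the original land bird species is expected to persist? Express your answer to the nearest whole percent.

S_new/S_old = (A_new/A_old)^z = 0.759^0.24
= exp(0.24 × ln 0.759) = exp(0.24 × -0.2758) = exp(-0.0662) ≈ 0.936

94%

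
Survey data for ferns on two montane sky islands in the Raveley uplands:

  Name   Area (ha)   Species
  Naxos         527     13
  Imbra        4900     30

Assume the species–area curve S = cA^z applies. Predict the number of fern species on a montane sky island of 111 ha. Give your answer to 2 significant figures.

z = ln(30/13) / ln(4900/527) = 0.8362 / 2.2298 = 0.3750
c = 13 / 527^0.3750 = 13 / 10.49 = 1.239
S₃ = 1.239 × 111^0.3750 = 1.239 × 5.849 ≈ 7.248

7.2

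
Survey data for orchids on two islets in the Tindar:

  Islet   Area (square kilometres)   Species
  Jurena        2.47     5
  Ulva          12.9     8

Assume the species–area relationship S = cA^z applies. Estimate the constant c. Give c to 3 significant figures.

3.87

z = ln(S₂/S₁) / ln(A₂/A₁) = ln(8/5) / ln(12.9/2.47) = 0.4700 / 1.6530 = 0.2843
c = S₁ / A₁^z = 5 / 2.47^0.2843 = 5 / 1.293 = 3.866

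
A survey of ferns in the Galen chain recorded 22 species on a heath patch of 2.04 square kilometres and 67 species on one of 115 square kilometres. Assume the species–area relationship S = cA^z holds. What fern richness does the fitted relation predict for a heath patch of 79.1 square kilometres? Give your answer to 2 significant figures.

60

z = ln(67/22) / ln(115/2.04) = 1.1137 / 4.0320 = 0.2762
c = 22 / 2.04^0.2762 = 22 / 1.218 = 18.07
S₃ = 18.07 × 79.1^0.2762 = 18.07 × 3.344 ≈ 60.42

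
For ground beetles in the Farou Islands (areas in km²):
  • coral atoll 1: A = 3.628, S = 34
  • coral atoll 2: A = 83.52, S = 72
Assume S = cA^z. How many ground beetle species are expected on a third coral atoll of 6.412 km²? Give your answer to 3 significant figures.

z = ln(72/34) / ln(83.52/3.628) = 0.7503 / 3.1364 = 0.2392
c = 34 / 3.628^0.2392 = 34 / 1.361 = 24.98
S₃ = 24.98 × 6.412^0.2392 = 24.98 × 1.56 ≈ 38.96

39.0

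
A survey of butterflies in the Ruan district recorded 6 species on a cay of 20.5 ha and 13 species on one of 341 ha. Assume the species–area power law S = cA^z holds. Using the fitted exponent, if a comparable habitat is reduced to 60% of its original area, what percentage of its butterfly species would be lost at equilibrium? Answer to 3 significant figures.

z = ln(13/6) / ln(341/20.5) = 0.7732 / 2.8115 = 0.2750
S_new/S_old = (A_new/A_old)^z = 0.6^0.2750 = exp(0.2750 × -0.5108) = 0.8689
Fraction lost = 1 − 0.8689 = 0.1311

13.1%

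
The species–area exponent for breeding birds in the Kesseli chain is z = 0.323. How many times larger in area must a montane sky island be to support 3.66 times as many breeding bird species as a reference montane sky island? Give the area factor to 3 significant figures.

55.5

(A₂/A₁)^0.323 = 3.66, so A₂/A₁ = 3.66^(1/0.323) = 3.66^3.096
ln(A₂/A₁) = ln 3.66 / 0.323 = 1.2975 / 0.323 = 4.0169
A₂/A₁ = e^4.0169 ≈ 55.53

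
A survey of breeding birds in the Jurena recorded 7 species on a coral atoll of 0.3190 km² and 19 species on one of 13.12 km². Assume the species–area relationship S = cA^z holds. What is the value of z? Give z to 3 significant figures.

Taking logs: ln S = ln c + z ln A, so z = (ln S₂ − ln S₁)/(ln A₂ − ln A₁).
z = ln(19/7) / ln(13.12/0.319) = ln(2.714) / ln(41.13) = 0.9985 / 3.7167 = 0.2687

0.269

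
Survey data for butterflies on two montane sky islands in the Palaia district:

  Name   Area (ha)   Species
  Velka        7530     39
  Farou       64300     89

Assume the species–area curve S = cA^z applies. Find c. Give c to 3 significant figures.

z = ln(S₂/S₁) / ln(A₂/A₁) = ln(89/39) / ln(64300/7530) = 0.8251 / 2.1447 = 0.3847
c = S₁ / A₁^z = 39 / 7530^0.3847 = 39 / 31.01 = 1.258

1.26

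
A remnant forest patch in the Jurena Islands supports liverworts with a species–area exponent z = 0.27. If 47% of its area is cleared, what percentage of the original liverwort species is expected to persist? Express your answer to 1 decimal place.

S_new/S_old = (A_new/A_old)^z = 0.53^0.27
= exp(0.27 × ln 0.53) = exp(0.27 × -0.6349) = exp(-0.1714) ≈ 0.8425

84.2%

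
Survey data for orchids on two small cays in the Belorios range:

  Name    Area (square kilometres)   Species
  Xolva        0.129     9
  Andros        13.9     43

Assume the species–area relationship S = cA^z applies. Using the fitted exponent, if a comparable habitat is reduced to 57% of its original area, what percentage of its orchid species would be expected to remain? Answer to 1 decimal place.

z = ln(43/9) / ln(13.9/0.129) = 1.5640 / 4.6798 = 0.3342
S_new/S_old = (A_new/A_old)^z = 0.57^0.3342 = exp(0.3342 × -0.5621) = 0.8287

82.9%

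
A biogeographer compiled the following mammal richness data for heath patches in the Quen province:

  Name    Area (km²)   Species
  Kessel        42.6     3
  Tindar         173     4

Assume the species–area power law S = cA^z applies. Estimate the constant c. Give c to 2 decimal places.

1.39

z = ln(S₂/S₁) / ln(A₂/A₁) = ln(4/3) / ln(173/42.6) = 0.2877 / 1.4014 = 0.2053
c = S₁ / A₁^z = 3 / 42.6^0.2053 = 3 / 2.16 = 1.389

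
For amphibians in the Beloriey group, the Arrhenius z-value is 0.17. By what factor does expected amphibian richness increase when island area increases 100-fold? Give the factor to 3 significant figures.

S₂/S₁ = (A₂/A₁)^z = 100^0.17
ln(S₂/S₁) = 0.17 × ln 100 = 0.17 × 4.6052 = 0.7829
S₂/S₁ = e^0.7829 ≈ 2.188

2.19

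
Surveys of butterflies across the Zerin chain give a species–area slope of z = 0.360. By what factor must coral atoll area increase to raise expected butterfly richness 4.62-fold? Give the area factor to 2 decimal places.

(A₂/A₁)^0.36 = 4.62, so A₂/A₁ = 4.62^(1/0.36) = 4.62^2.778
ln(A₂/A₁) = ln 4.62 / 0.36 = 1.5304 / 0.36 = 4.2511
A₂/A₁ = e^4.2511 ≈ 70.18

70.18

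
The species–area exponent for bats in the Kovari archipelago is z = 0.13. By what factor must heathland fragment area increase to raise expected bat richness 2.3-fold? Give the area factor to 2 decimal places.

606.07

(A₂/A₁)^0.13 = 2.3, so A₂/A₁ = 2.3^(1/0.13) = 2.3^7.692
ln(A₂/A₁) = ln 2.3 / 0.13 = 0.8329 / 0.13 = 6.4070
A₂/A₁ = e^6.4070 ≈ 606.1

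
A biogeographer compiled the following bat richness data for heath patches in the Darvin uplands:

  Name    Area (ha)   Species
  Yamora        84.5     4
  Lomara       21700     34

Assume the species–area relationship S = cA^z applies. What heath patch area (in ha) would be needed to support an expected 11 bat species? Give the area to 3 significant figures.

1160 ha

z = ln(34/4) / ln(21700/84.5) = 2.1401 / 5.5483 = 0.3857
c = 4 / 84.5^0.3857 = 4 / 5.536 = 0.7225
A = (11/0.7225)^(1/0.3857) ⇒ ln A = ln(15.22)/0.3857 = 7.0594
A = e^7.0594 ≈ 1164 ha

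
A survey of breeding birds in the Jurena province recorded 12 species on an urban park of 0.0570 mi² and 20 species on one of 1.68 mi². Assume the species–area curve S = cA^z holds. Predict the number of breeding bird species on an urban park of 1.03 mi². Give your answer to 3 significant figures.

z = ln(20/12) / ln(1.68/0.057) = 0.5108 / 3.3835 = 0.1510
c = 12 / 0.057^0.1510 = 12 / 0.6489 = 18.49
S₃ = 18.49 × 1.03^0.1510 = 18.49 × 1.004 ≈ 18.58

18.6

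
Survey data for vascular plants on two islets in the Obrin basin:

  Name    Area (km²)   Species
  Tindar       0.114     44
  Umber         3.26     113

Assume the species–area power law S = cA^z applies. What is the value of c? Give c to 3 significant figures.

81.0

z = ln(S₂/S₁) / ln(A₂/A₁) = ln(113/44) / ln(3.26/0.114) = 0.9432 / 3.3533 = 0.2813
c = S₁ / A₁^z = 44 / 0.114^0.2813 = 44 / 0.5429 = 81.04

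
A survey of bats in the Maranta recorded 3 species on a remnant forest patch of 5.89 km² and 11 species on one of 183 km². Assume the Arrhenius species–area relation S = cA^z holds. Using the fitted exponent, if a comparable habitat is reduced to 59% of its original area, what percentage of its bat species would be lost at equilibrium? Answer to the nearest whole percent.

18%

z = ln(11/3) / ln(183/5.89) = 1.2993 / 3.4362 = 0.3781
S_new/S_old = (A_new/A_old)^z = 0.59^0.3781 = exp(0.3781 × -0.5276) = 0.8191
Fraction lost = 1 − 0.8191 = 0.1809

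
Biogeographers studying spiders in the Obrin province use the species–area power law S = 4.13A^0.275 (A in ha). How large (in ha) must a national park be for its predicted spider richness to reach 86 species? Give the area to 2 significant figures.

86 = 4.13 × A^0.275  ⇒  A^0.275 = 86/4.13 = 20.82
ln A = ln(20.82) / 0.275 = 3.0361 / 0.275 = 11.0403
A = e^11.0403 ≈ 62333 ha

62000 ha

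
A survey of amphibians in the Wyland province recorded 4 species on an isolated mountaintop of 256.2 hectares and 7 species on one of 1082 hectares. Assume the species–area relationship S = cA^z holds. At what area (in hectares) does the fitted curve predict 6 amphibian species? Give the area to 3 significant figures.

728 hectares

z = ln(7/4) / ln(1082/256.2) = 0.5596 / 1.4406 = 0.3885
c = 4 / 256.2^0.3885 = 4 / 8.622 = 0.4639
A = (6/0.4639)^(1/0.3885) ⇒ ln A = ln(12.93)/0.3885 = 6.5897
A = e^6.5897 ≈ 727.6 hectares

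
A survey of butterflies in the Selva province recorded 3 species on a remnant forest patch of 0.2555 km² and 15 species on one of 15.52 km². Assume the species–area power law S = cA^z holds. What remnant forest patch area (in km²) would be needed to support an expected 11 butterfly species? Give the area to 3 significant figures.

7.03 km²

z = ln(15/3) / ln(15.52/0.2555) = 1.6094 / 4.1067 = 0.3919
c = 3 / 0.2555^0.3919 = 3 / 0.5858 = 5.121
A = (11/5.121)^(1/0.3919) ⇒ ln A = ln(2.148)/0.3919 = 1.9507
A = e^1.9507 ≈ 7.034 km²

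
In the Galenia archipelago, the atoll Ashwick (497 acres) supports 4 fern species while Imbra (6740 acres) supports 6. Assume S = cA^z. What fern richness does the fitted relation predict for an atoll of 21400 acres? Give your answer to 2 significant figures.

7.2

z = ln(6/4) / ln(6740/497) = 0.4055 / 2.6072 = 0.1555
c = 4 / 497^0.1555 = 4 / 2.626 = 1.523
S₃ = 1.523 × 21400^0.1555 = 1.523 × 4.715 ≈ 7.181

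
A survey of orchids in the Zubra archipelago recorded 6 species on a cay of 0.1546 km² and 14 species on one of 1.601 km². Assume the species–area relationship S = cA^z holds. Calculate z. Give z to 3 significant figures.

Taking logs: ln S = ln c + z ln A, so z = (ln S₂ − ln S₁)/(ln A₂ − ln A₁).
z = ln(14/6) / ln(1.601/0.1546) = ln(2.333) / ln(10.36) = 0.8473 / 2.3375 = 0.3625

0.362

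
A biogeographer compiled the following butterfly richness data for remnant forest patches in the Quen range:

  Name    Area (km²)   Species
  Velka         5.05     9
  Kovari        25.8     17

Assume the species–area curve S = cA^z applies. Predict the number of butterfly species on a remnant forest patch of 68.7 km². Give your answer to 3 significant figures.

z = ln(17/9) / ln(25.8/5.05) = 0.6360 / 1.6310 = 0.3899
c = 9 / 5.05^0.3899 = 9 / 1.88 = 4.786
S₃ = 4.786 × 68.7^0.3899 = 4.786 × 5.204 ≈ 24.91

24.9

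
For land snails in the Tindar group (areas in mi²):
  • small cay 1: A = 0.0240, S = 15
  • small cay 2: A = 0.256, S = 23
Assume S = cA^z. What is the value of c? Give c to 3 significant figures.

z = ln(S₂/S₁) / ln(A₂/A₁) = ln(23/15) / ln(0.256/0.024) = 0.4274 / 2.3671 = 0.1806
c = S₁ / A₁^z = 15 / 0.024^0.1806 = 15 / 0.5099 = 29.42

29.4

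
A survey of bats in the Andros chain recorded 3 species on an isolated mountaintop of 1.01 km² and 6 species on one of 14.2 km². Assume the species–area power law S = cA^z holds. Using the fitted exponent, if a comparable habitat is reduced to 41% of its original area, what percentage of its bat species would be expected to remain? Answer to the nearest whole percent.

79%

z = ln(6/3) / ln(14.2/1.01) = 0.6931 / 2.6433 = 0.2622
S_new/S_old = (A_new/A_old)^z = 0.41^0.2622 = exp(0.2622 × -0.8916) = 0.7915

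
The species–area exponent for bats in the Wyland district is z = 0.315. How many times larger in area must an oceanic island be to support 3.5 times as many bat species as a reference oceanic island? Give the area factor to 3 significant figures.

(A₂/A₁)^0.315 = 3.5, so A₂/A₁ = 3.5^(1/0.315) = 3.5^3.175
ln(A₂/A₁) = ln 3.5 / 0.315 = 1.2528 / 0.315 = 3.9770
A₂/A₁ = e^3.9770 ≈ 53.36

53.4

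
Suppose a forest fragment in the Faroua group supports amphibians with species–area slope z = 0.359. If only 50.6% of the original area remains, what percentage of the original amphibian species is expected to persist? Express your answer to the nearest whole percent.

S_new/S_old = (A_new/A_old)^z = 0.506^0.359
= exp(0.359 × ln 0.506) = exp(0.359 × -0.6812) = exp(-0.2446) ≈ 0.7831

78%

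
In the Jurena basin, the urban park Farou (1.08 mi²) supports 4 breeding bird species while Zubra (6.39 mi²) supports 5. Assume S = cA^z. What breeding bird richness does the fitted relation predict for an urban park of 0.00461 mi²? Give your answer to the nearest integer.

z = ln(5/4) / ln(6.39/1.08) = 0.2231 / 1.7778 = 0.1255
c = 4 / 1.08^0.1255 = 4 / 1.01 = 3.962
S₃ = 3.962 × 0.00461^0.1255 = 3.962 × 0.509 ≈ 2.017

2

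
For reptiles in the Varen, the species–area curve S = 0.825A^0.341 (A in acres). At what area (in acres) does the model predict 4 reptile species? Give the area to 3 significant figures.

4 = 0.825 × A^0.341  ⇒  A^0.341 = 4/0.825 = 4.848
ln A = ln(4.848) / 0.341 = 1.5787 / 0.341 = 4.6295
A = e^4.6295 ≈ 102.5 acres

102 acres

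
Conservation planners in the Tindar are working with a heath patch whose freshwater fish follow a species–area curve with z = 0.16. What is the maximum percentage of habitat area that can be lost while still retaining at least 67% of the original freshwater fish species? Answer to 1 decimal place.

91.8%

Need (A_new/A_old)^0.16 = 0.67, so A_new/A_old = 0.67^(1/0.16) = 0.67^6.25
ln(A_new/A_old) = ln 0.67 / 0.16 = -0.4005 / 0.16 = -2.5030
A_new/A_old = e^-2.5030 ≈ 0.08184
Fraction that can be lost = 1 − 0.08184 = 0.9182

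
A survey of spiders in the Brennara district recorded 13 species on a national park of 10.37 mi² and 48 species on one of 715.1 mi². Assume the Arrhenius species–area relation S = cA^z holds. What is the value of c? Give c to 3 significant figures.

6.32

z = ln(S₂/S₁) / ln(A₂/A₁) = ln(48/13) / ln(715.1/10.37) = 1.3063 / 4.2335 = 0.3086
c = S₁ / A₁^z = 13 / 10.37^0.3086 = 13 / 2.058 = 6.317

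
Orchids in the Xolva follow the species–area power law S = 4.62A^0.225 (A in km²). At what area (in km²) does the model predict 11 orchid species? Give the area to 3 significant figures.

47.3 km²

11 = 4.62 × A^0.225  ⇒  A^0.225 = 11/4.62 = 2.381
ln A = ln(2.381) / 0.225 = 0.8675 / 0.225 = 3.8556
A = e^3.8556 ≈ 47.25 km²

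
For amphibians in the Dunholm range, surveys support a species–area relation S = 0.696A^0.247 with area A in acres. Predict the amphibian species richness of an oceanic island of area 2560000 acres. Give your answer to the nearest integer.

S = 0.696 × 2560000^0.247
ln S = ln 0.696 + 0.247 × ln 2560000 = -0.3624 + 0.247 × 14.7555 = 3.2822
S = e^3.2822 ≈ 26.63

27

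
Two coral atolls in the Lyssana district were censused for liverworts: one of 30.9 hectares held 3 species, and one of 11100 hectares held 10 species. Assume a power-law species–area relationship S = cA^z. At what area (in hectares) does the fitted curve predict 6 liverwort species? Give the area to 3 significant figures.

914 hectares

z = ln(10/3) / ln(11100/30.9) = 1.2040 / 5.8839 = 0.2046
c = 3 / 30.9^0.2046 = 3 / 2.018 = 1.487
A = (6/1.487)^(1/0.2046) ⇒ ln A = ln(4.036)/0.2046 = 6.8182
A = e^6.8182 ≈ 914.4 hectares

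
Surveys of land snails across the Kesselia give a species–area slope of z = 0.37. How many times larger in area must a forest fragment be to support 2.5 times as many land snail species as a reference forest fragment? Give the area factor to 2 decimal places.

(A₂/A₁)^0.37 = 2.5, so A₂/A₁ = 2.5^(1/0.37) = 2.5^2.703
ln(A₂/A₁) = ln 2.5 / 0.37 = 0.9163 / 0.37 = 2.4765
A₂/A₁ = e^2.4765 ≈ 11.9

11.90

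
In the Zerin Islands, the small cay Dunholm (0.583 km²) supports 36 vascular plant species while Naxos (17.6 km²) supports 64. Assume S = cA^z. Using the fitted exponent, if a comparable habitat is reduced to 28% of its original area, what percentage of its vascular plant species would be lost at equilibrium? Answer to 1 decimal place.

z = ln(64/36) / ln(17.6/0.583) = 0.5754 / 3.4075 = 0.1689
S_new/S_old = (A_new/A_old)^z = 0.28^0.1689 = exp(0.1689 × -1.2730) = 0.8066
Fraction lost = 1 − 0.8066 = 0.1934

19.3%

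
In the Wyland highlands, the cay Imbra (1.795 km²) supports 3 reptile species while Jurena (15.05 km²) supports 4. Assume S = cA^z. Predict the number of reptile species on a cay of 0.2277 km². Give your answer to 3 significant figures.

2.27

z = ln(4/3) / ln(15.05/1.795) = 0.2877 / 2.1264 = 0.1353
c = 3 / 1.795^0.1353 = 3 / 1.082 = 2.772
S₃ = 2.772 × 0.2277^0.1353 = 2.772 × 0.8186 ≈ 2.269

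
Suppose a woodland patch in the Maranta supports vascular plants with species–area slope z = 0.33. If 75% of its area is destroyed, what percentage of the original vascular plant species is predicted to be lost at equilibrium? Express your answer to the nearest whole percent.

S_new/S_old = (A_new/A_old)^z = 0.25^0.33
= exp(0.33 × ln 0.25) = exp(0.33 × -1.3863) = exp(-0.4575) ≈ 0.6329
Fraction lost = 1 − 0.6329 = 0.3671

37%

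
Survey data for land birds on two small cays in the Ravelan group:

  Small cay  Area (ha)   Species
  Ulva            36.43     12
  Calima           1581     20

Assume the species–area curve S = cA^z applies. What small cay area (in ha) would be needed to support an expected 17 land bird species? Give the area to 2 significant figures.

480 ha

z = ln(20/12) / ln(1581/36.43) = 0.5108 / 3.7704 = 0.1355
c = 12 / 36.43^0.1355 = 12 / 1.628 = 7.373
A = (17/7.373)^(1/0.1355) ⇒ ln A = ln(2.306)/0.1355 = 6.1663
A = e^6.1663 ≈ 476.4 ha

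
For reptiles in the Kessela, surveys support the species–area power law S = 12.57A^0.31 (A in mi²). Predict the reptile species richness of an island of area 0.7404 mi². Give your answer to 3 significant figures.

11.5

S = 12.57 × 0.7404^0.31 = 12.57 × 0.911 ≈ 11.45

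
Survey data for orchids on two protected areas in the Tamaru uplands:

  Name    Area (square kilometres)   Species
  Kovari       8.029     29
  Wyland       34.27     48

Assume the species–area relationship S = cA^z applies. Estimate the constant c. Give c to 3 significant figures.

14.1

z = ln(S₂/S₁) / ln(A₂/A₁) = ln(48/29) / ln(34.27/8.029) = 0.5039 / 1.4512 = 0.3472
c = S₁ / A₁^z = 29 / 8.029^0.3472 = 29 / 2.061 = 14.07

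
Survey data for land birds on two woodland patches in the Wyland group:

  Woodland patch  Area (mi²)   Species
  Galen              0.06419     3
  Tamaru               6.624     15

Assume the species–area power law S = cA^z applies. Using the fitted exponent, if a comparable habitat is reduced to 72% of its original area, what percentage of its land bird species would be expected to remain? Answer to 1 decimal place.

89.2%

z = ln(15/3) / ln(6.624/0.06419) = 1.6094 / 4.6366 = 0.3471
S_new/S_old = (A_new/A_old)^z = 0.72^0.3471 = exp(0.3471 × -0.3285) = 0.8922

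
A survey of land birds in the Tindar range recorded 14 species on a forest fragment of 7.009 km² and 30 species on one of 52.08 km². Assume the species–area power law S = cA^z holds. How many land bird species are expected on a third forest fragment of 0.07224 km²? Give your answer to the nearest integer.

2

z = ln(30/14) / ln(52.08/7.009) = 0.7621 / 2.0056 = 0.3800
c = 14 / 7.009^0.3800 = 14 / 2.096 = 6.68
S₃ = 6.68 × 0.07224^0.3800 = 6.68 × 0.3684 ≈ 2.461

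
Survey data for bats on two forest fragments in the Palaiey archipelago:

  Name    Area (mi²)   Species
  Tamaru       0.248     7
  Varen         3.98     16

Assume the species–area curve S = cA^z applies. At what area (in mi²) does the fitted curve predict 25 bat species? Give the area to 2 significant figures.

18 mi²

z = ln(16/7) / ln(3.98/0.248) = 0.8267 / 2.7756 = 0.2978
c = 7 / 0.248^0.2978 = 7 / 0.6602 = 10.6
A = (25/10.6)^(1/0.2978) ⇒ ln A = ln(2.358)/0.2978 = 2.8797
A = e^2.8797 ≈ 17.81 mi²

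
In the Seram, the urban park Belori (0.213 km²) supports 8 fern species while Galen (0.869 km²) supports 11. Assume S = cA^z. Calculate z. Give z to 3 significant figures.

Taking logs: ln S = ln c + z ln A, so z = (ln S₂ − ln S₁)/(ln A₂ − ln A₁).
z = ln(11/8) / ln(0.869/0.213) = ln(1.375) / ln(4.08) = 0.3185 / 1.4061 = 0.2265

0.226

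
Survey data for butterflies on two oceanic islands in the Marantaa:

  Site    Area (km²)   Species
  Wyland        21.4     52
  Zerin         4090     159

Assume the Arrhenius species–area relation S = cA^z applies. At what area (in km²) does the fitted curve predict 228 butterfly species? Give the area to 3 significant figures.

22300 km²

z = ln(159/52) / ln(4090/21.4) = 1.1177 / 5.2529 = 0.2128
c = 52 / 21.4^0.2128 = 52 / 1.919 = 27.1
A = (228/27.1)^(1/0.2128) ⇒ ln A = ln(8.414)/0.2128 = 10.0103
A = e^10.0103 ≈ 22255 km²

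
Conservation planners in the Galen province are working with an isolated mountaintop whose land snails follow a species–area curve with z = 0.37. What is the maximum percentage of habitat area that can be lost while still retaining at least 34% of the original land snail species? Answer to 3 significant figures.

Need (A_new/A_old)^0.37 = 0.34, so A_new/A_old = 0.34^(1/0.37) = 0.34^2.703
ln(A_new/A_old) = ln 0.34 / 0.37 = -1.0788 / 0.37 = -2.9157
A_new/A_old = e^-2.9157 ≈ 0.05417
Fraction that can be lost = 1 − 0.05417 = 0.9458

94.6%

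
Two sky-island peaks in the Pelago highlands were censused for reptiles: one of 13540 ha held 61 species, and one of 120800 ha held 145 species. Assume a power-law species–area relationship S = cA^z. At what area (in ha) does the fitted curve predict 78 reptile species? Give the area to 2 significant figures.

25000 ha

z = ln(145/61) / ln(120800/13540) = 0.8659 / 2.1885 = 0.3956
c = 61 / 13540^0.3956 = 61 / 43.12 = 1.415
A = (78/1.415)^(1/0.3956) ⇒ ln A = ln(55.13)/0.3956 = 10.1348
A = e^10.1348 ≈ 25204 ha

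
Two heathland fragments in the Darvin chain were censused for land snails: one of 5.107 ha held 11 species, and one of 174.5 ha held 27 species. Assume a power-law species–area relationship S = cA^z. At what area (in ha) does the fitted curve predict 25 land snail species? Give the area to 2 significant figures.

z = ln(27/11) / ln(174.5/5.107) = 0.8979 / 3.5313 = 0.2543
c = 11 / 5.107^0.2543 = 11 / 1.514 = 7.266
A = (25/7.266)^(1/0.2543) ⇒ ln A = ln(3.44)/0.2543 = 4.8593
A = e^4.8593 ≈ 128.9 ha

130 ha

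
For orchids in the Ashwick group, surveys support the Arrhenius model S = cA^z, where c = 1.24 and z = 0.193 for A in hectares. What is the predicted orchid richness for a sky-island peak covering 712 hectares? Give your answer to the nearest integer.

S = 1.24 × 712^0.193 = 1.24 × 3.552 ≈ 4.405

4 species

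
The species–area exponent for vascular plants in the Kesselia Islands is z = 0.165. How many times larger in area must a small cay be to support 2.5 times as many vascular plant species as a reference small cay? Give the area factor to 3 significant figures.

258

(A₂/A₁)^0.165 = 2.5, so A₂/A₁ = 2.5^(1/0.165) = 2.5^6.061
ln(A₂/A₁) = ln 2.5 / 0.165 = 0.9163 / 0.165 = 5.5533
A₂/A₁ = e^5.5533 ≈ 258.1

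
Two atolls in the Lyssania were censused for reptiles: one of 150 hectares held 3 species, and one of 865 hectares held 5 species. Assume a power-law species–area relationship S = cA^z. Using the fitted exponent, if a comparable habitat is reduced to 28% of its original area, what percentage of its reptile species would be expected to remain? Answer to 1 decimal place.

z = ln(5/3) / ln(865/150) = 0.5108 / 1.7521 = 0.2916
S_new/S_old = (A_new/A_old)^z = 0.28^0.2916 = exp(0.2916 × -1.2730) = 0.69

69.0%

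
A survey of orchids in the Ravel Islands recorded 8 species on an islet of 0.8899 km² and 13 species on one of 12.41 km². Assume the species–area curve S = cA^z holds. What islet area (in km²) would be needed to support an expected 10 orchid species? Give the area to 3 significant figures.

2.99 km²

z = ln(13/8) / ln(12.41/0.8899) = 0.4855 / 2.6351 = 0.1842
c = 8 / 0.8899^0.1842 = 8 / 0.9787 = 8.174
A = (10/8.174)^(1/0.1842) ⇒ ln A = ln(1.223)/0.1842 = 1.0945
A = e^1.0945 ≈ 2.988 km²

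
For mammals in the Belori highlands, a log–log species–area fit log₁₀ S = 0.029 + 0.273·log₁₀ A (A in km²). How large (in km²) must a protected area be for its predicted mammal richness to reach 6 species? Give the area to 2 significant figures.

6 = 1.069 × A^0.273  ⇒  A^0.273 = 6/1.069 = 5.612
ln A = ln(5.612) / 0.273 = 1.7250 / 0.273 = 6.3186
A = e^6.3186 ≈ 554.8 km²

550 km²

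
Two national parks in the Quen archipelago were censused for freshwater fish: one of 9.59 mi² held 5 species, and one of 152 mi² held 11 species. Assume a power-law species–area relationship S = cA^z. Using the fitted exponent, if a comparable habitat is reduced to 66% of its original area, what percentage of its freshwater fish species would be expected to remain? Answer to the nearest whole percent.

89%

z = ln(11/5) / ln(152/9.59) = 0.7885 / 2.7632 = 0.2853
S_new/S_old = (A_new/A_old)^z = 0.66^0.2853 = exp(0.2853 × -0.4155) = 0.8882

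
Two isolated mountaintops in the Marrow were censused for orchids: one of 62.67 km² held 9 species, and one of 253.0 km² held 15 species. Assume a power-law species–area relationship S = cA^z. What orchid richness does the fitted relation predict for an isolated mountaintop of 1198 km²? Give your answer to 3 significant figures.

26.5

z = ln(15/9) / ln(253/62.67) = 0.5108 / 1.3955 = 0.3661
c = 9 / 62.67^0.3661 = 9 / 4.548 = 1.979
S₃ = 1.979 × 1198^0.3661 = 1.979 × 13.39 ≈ 26.5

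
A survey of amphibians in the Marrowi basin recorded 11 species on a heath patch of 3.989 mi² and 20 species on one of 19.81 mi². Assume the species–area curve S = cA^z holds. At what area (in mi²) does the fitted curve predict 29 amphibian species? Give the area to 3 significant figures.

z = ln(20/11) / ln(19.81/3.989) = 0.5978 / 1.6026 = 0.3730
c = 11 / 3.989^0.3730 = 11 / 1.675 = 6.565
A = (29/6.565)^(1/0.3730) ⇒ ln A = ln(4.417)/0.3730 = 3.9823
A = e^3.9823 ≈ 53.64 mi²

53.6 mi²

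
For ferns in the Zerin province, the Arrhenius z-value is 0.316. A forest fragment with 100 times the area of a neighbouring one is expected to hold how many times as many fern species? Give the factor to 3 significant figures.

4.29

S₂/S₁ = (A₂/A₁)^z = 100^0.316
ln(S₂/S₁) = 0.316 × ln 100 = 0.316 × 4.6052 = 1.4552
S₂/S₁ = e^1.4552 ≈ 4.285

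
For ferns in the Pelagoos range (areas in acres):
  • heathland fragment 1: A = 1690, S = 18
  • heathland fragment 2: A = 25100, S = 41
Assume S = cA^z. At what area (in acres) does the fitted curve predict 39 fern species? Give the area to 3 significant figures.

21300 acres

z = ln(41/18) / ln(25100/1690) = 0.8232 / 2.6981 = 0.3051
c = 18 / 1690^0.3051 = 18 / 9.657 = 1.864
A = (39/1.864)^(1/0.3051) ⇒ ln A = ln(20.92)/0.3051 = 9.9667
A = e^9.9667 ≈ 21305 acres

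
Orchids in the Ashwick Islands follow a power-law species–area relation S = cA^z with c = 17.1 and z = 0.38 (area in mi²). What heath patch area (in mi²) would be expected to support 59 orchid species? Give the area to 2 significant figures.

59 = 17.1 × A^0.38  ⇒  A^0.38 = 59/17.1 = 3.45
ln A = ln(3.45) / 0.38 = 1.2385 / 0.38 = 3.2591
A = e^3.2591 ≈ 26.03 mi²

26 mi²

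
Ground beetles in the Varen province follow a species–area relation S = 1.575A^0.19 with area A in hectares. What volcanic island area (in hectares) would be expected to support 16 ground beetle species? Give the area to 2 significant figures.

200000 hectares

16 = 1.575 × A^0.19  ⇒  A^0.19 = 16/1.575 = 10.16
ln A = ln(10.16) / 0.19 = 2.3183 / 0.19 = 12.2018
A = e^12.2018 ≈ 199138 hectares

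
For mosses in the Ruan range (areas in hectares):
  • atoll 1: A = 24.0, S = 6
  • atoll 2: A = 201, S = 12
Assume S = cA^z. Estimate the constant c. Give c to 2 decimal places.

2.13

z = ln(S₂/S₁) / ln(A₂/A₁) = ln(12/6) / ln(201/24) = 0.6931 / 2.1253 = 0.3261
c = S₁ / A₁^z = 6 / 24^0.3261 = 6 / 2.819 = 2.128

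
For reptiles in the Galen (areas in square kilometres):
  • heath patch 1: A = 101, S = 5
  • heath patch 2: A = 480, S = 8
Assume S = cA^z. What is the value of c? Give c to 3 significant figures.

z = ln(S₂/S₁) / ln(A₂/A₁) = ln(8/5) / ln(480/101) = 0.4700 / 1.5587 = 0.3015
c = S₁ / A₁^z = 5 / 101^0.3015 = 5 / 4.021 = 1.243

1.24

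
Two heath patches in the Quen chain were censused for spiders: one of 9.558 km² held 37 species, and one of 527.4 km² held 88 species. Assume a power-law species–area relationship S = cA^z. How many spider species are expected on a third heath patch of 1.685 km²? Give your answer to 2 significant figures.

25

z = ln(88/37) / ln(527.4/9.558) = 0.8664 / 4.0106 = 0.2160
c = 37 / 9.558^0.2160 = 37 / 1.629 = 22.72
S₃ = 22.72 × 1.685^0.2160 = 22.72 × 1.119 ≈ 25.43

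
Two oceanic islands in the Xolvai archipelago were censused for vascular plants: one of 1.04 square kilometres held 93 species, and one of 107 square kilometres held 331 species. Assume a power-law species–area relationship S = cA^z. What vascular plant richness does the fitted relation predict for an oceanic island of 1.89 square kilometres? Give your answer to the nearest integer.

110

z = ln(331/93) / ln(107/1.04) = 1.2695 / 4.6336 = 0.2740
c = 93 / 1.04^0.2740 = 93 / 1.011 = 92.01
S₃ = 92.01 × 1.89^0.2740 = 92.01 × 1.191 ≈ 109.5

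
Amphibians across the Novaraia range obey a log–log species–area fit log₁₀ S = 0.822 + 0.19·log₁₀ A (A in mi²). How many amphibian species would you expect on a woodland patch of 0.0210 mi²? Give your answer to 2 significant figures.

S = 6.637 × 0.021^0.19 = 6.637 × 0.48 ≈ 3.186

3.2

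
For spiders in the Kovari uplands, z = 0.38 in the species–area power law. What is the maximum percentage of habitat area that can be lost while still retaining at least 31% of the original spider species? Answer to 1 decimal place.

Need (A_new/A_old)^0.38 = 0.31, so A_new/A_old = 0.31^(1/0.38) = 0.31^2.632
ln(A_new/A_old) = ln 0.31 / 0.38 = -1.1712 / 0.38 = -3.0821
A_new/A_old = e^-3.0821 ≈ 0.04586
Fraction that can be lost = 1 − 0.04586 = 0.9541

95.4%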